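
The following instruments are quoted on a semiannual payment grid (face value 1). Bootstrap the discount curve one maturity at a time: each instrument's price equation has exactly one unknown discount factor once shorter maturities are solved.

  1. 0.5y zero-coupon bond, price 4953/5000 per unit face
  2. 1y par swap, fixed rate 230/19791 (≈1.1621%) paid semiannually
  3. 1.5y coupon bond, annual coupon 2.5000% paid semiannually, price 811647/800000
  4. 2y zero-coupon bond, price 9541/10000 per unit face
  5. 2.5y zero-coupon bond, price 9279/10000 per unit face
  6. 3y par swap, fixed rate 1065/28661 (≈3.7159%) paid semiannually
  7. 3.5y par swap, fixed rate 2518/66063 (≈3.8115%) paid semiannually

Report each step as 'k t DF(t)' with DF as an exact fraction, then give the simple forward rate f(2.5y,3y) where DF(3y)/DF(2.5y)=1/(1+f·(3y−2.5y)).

1 1/2 4953/5000
2 1 1977/2000
3 3/2 611/625
4 2 9541/10000
5 5/2 9279/10000
6 3 1787/2000
7 7/2 8741/10000
f(2.5y,3y) = ((9279/10000)/(1787/2000) − 1)/(1/2) = 688/8935 ≈ 7.7001%

step 1 [0.5y] zero: DF = P = 4953/5000 ≈ 0.990600
step 2 [1y] swap r/2=115/19791: DF=(1 − 115/19791·(0.990600))/(1+115/19791) = 1977/2000 ≈ 0.988500
step 3 [1.5y] bond c/2=1/80: DF=(811647/800000 − 1/80·(0.990600+0.988500))/(1+1/80) = 611/625 ≈ 0.977600
step 4 [2y] zero: DF = P = 9541/10000 ≈ 0.954100
step 5 [2.5y] zero: DF = P = 9279/10000 ≈ 0.927900
step 6 [3y] swap r/2=1065/57322: DF=(1 − 1065/57322·(0.990600+0.988500+0.977600+0.954100+0.927900))/(1+1065/57322) = 1787/2000 ≈ 0.893500
step 7 [3.5y] swap r/2=1259/66063: DF=(1 − 1259/66063·(0.990600+0.988500+0.977600+0.954100+0.927900+0.893500))/(1+1259/66063) = 8741/10000 ≈ 0.874100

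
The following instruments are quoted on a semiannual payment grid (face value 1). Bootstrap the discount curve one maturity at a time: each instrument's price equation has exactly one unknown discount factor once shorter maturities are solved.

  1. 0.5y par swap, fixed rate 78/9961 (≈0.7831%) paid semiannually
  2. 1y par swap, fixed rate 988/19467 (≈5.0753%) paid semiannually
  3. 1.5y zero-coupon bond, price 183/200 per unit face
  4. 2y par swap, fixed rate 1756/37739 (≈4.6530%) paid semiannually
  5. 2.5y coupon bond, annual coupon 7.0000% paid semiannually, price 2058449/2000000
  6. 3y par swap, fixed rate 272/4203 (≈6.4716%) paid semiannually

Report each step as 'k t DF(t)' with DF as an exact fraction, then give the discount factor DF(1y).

step 1 [0.5y] swap r/2=39/9961: DF=(1 − 39/9961·(0))/(1+39/9961) = 9961/10000 ≈ 0.996100
step 2 [1y] swap r/2=494/19467: DF=(1 − 494/19467·(0.996100))/(1+494/19467) = 4753/5000 ≈ 0.950600
step 3 [1.5y] zero: DF = P = 183/200 ≈ 0.915000
step 4 [2y] swap r/2=878/37739: DF=(1 − 878/37739·(0.996100+0.950600+0.915000))/(1+878/37739) = 4561/5000 ≈ 0.912200
step 5 [2.5y] bond c/2=7/200: DF=(2058449/2000000 − 7/200·(0.996100+0.950600+0.915000+0.912200))/(1+7/200) = 2167/2500 ≈ 0.866800
step 6 [3y] swap r/2=136/4203: DF=(1 − 136/4203·(0.996100+0.950600+0.915000+0.912200+0.866800))/(1+136/4203) = 1029/1250 ≈ 0.823200

1 1/2 9961/10000
2 1 4753/5000
3 3/2 183/200
4 2 4561/5000
5 5/2 2167/2500
6 3 1029/1250
DF(1y) = 4753/5000 ≈ 0.950600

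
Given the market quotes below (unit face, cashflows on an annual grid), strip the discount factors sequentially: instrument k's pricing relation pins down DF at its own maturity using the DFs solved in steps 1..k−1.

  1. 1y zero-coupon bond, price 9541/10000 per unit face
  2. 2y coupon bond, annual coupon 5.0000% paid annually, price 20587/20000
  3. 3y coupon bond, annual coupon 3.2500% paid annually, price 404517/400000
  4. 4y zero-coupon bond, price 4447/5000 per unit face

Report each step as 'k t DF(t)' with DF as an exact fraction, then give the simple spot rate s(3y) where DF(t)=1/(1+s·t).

step 1 [1y] zero: DF = P = 9541/10000 ≈ 0.954100
step 2 [2y] bond c/1=1/20: DF=(20587/20000 − 1/20·(0.954100))/(1+1/20) = 9349/10000 ≈ 0.934900
step 3 [3y] bond c/1=13/400: DF=(404517/400000 − 13/400·(0.954100+0.934900))/(1+13/400) = 23/25 ≈ 0.920000
step 4 [4y] zero: DF = P = 4447/5000 ≈ 0.889400

1 1 9541/10000
2 2 9349/10000
3 3 23/25
4 4 4447/5000
s(3y) = (1/(23/25) − 1)/(3) = 2/69 ≈ 2.8986%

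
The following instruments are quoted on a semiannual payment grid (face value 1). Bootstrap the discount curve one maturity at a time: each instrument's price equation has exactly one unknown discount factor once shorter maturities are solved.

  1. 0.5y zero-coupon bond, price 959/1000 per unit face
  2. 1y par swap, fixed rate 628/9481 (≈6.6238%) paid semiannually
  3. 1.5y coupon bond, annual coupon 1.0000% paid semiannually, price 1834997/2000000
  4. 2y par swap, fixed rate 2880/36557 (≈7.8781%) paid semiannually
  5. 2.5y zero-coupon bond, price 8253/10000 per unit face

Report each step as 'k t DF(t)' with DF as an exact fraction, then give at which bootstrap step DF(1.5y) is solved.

step 1 [0.5y] zero: DF = P = 959/1000 ≈ 0.959000
step 2 [1y] swap r/2=314/9481: DF=(1 − 314/9481·(0.959000))/(1+314/9481) = 2343/2500 ≈ 0.937200
step 3 [1.5y] bond c/2=1/200: DF=(1834997/2000000 − 1/200·(0.959000+0.937200))/(1+1/200) = 1807/2000 ≈ 0.903500
step 4 [2y] swap r/2=1440/36557: DF=(1 − 1440/36557·(0.959000+0.937200+0.903500))/(1+1440/36557) = 107/125 ≈ 0.856000
step 5 [2.5y] zero: DF = P = 8253/10000 ≈ 0.825300

1 1/2 959/1000
2 1 2343/2500
3 3/2 1807/2000
4 2 107/125
5 5/2 8253/10000
DF(1.5y) is solved at step 3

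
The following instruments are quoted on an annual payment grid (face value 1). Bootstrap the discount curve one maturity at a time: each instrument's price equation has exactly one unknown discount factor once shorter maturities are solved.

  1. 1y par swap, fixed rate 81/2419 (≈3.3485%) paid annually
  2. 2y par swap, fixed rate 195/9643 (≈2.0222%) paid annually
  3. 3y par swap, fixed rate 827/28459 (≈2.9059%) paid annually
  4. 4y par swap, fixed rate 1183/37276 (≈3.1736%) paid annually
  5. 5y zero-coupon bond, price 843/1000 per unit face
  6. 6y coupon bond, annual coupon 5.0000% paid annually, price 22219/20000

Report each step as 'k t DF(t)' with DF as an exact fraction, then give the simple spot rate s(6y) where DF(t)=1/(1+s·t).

1 1 2419/2500
2 2 961/1000
3 3 9173/10000
4 4 8817/10000
5 5 843/1000
6 6 2101/2500
s(6y) = (1/(2101/2500) − 1)/(6) = 133/4202 ≈ 3.1652%

step 1 [1y] swap r/1=81/2419: DF=(1 − 81/2419·(0))/(1+81/2419) = 2419/2500 ≈ 0.967600
step 2 [2y] swap r/1=195/9643: DF=(1 − 195/9643·(0.967600))/(1+195/9643) = 961/1000 ≈ 0.961000
step 3 [3y] swap r/1=827/28459: DF=(1 − 827/28459·(0.967600+0.961000))/(1+827/28459) = 9173/10000 ≈ 0.917300
step 4 [4y] swap r/1=1183/37276: DF=(1 − 1183/37276·(0.967600+0.961000+0.917300))/(1+1183/37276) = 8817/10000 ≈ 0.881700
step 5 [5y] zero: DF = P = 843/1000 ≈ 0.843000
step 6 [6y] bond c/1=1/20: DF=(22219/20000 − 1/20·(0.967600+0.961000+0.917300+0.881700+0.843000))/(1+1/20) = 2101/2500 ≈ 0.840400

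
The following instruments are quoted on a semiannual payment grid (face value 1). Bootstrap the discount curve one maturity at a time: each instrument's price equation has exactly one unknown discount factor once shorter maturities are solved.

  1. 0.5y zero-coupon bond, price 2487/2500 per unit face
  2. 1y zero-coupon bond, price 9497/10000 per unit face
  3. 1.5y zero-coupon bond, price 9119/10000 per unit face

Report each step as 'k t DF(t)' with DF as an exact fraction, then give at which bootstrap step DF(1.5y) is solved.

step 1 [0.5y] zero: DF = P = 2487/2500 ≈ 0.994800
step 2 [1y] zero: DF = P = 9497/10000 ≈ 0.949700
step 3 [1.5y] zero: DF = P = 9119/10000 ≈ 0.911900

1 1/2 2487/2500
2 1 9497/10000
3 3/2 9119/10000
DF(1.5y) is solved at step 3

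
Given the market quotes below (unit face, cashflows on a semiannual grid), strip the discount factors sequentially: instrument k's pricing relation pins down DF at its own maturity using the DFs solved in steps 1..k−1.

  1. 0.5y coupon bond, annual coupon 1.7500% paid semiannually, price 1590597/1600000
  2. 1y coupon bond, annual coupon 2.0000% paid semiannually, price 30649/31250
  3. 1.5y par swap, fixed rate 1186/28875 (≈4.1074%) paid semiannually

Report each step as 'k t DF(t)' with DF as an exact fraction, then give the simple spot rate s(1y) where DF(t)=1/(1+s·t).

1 1/2 1971/2000
2 1 9613/10000
3 3/2 9407/10000
s(1y) = (1/(9613/10000) − 1)/(1) = 387/9613 ≈ 4.0258%

step 1 [0.5y] bond c/2=7/800: DF=(1590597/1600000 − 7/800·(0))/(1+7/800) = 1971/2000 ≈ 0.985500
step 2 [1y] bond c/2=1/100: DF=(30649/31250 − 1/100·(0.985500))/(1+1/100) = 9613/10000 ≈ 0.961300
step 3 [1.5y] swap r/2=593/28875: DF=(1 − 593/28875·(0.985500+0.961300))/(1+593/28875) = 9407/10000 ≈ 0.940700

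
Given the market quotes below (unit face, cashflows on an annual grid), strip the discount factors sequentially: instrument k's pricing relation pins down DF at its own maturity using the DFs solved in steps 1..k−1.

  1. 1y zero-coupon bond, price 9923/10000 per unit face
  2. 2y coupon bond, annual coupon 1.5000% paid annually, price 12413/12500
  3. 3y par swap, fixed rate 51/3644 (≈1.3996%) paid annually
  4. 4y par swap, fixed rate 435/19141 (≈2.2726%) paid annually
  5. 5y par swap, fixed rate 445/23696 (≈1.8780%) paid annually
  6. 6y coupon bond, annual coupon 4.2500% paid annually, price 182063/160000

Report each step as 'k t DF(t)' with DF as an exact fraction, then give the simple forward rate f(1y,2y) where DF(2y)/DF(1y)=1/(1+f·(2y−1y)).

step 1 [1y] zero: DF = P = 9923/10000 ≈ 0.992300
step 2 [2y] bond c/1=3/200: DF=(12413/12500 − 3/200·(0.992300))/(1+3/200) = 9637/10000 ≈ 0.963700
step 3 [3y] swap r/1=51/3644: DF=(1 − 51/3644·(0.992300+0.963700))/(1+51/3644) = 1199/1250 ≈ 0.959200
step 4 [4y] swap r/1=435/19141: DF=(1 − 435/19141·(0.992300+0.963700+0.959200))/(1+435/19141) = 913/1000 ≈ 0.913000
step 5 [5y] swap r/1=445/23696: DF=(1 − 445/23696·(0.992300+0.963700+0.959200+0.913000))/(1+445/23696) = 911/1000 ≈ 0.911000
step 6 [6y] bond c/1=17/400: DF=(182063/160000 − 17/400·(0.992300+0.963700+0.959200+0.913000+0.911000))/(1+17/400) = 8983/10000 ≈ 0.898300

1 1 9923/10000
2 2 9637/10000
3 3 1199/1250
4 4 913/1000
5 5 911/1000
6 6 8983/10000
f(1y,2y) = ((9923/10000)/(9637/10000) − 1)/(1) = 286/9637 ≈ 2.9677%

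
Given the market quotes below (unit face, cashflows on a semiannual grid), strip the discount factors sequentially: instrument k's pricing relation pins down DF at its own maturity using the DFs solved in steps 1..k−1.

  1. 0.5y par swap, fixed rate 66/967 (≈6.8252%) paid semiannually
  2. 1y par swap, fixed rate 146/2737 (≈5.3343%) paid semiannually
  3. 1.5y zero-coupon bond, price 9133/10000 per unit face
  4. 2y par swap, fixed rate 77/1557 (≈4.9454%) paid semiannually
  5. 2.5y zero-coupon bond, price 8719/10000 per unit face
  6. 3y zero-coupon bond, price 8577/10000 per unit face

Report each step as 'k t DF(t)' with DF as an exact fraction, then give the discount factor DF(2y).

step 1 [0.5y] swap r/2=33/967: DF=(1 − 33/967·(0))/(1+33/967) = 967/1000 ≈ 0.967000
step 2 [1y] swap r/2=73/2737: DF=(1 − 73/2737·(0.967000))/(1+73/2737) = 9489/10000 ≈ 0.948900
step 3 [1.5y] zero: DF = P = 9133/10000 ≈ 0.913300
step 4 [2y] swap r/2=77/3114: DF=(1 − 77/3114·(0.967000+0.948900+0.913300))/(1+77/3114) = 2269/2500 ≈ 0.907600
step 5 [2.5y] zero: DF = P = 8719/10000 ≈ 0.871900
step 6 [3y] zero: DF = P = 8577/10000 ≈ 0.857700

1 1/2 967/1000
2 1 9489/10000
3 3/2 9133/10000
4 2 2269/2500
5 5/2 8719/10000
6 3 8577/10000
DF(2y) = 2269/2500 ≈ 0.907600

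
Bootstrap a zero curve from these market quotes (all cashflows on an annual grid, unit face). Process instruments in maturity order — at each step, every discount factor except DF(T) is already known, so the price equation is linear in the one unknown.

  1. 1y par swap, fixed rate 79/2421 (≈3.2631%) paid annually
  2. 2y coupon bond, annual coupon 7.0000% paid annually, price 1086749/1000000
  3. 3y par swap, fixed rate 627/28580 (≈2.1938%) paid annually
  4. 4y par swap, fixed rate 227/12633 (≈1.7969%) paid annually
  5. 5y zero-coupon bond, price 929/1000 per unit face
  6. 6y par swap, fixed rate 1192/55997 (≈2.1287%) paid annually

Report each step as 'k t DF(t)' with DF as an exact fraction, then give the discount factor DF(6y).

step 1 [1y] swap r/1=79/2421: DF=(1 − 79/2421·(0))/(1+79/2421) = 2421/2500 ≈ 0.968400
step 2 [2y] bond c/1=7/100: DF=(1086749/1000000 − 7/100·(0.968400))/(1+7/100) = 9523/10000 ≈ 0.952300
step 3 [3y] swap r/1=627/28580: DF=(1 − 627/28580·(0.968400+0.952300))/(1+627/28580) = 9373/10000 ≈ 0.937300
step 4 [4y] swap r/1=227/12633: DF=(1 − 227/12633·(0.968400+0.952300+0.937300))/(1+227/12633) = 9319/10000 ≈ 0.931900
step 5 [5y] zero: DF = P = 929/1000 ≈ 0.929000
step 6 [6y] swap r/1=1192/55997: DF=(1 − 1192/55997·(0.968400+0.952300+0.937300+0.931900+0.929000))/(1+1192/55997) = 1101/1250 ≈ 0.880800

1 1 2421/2500
2 2 9523/10000
3 3 9373/10000
4 4 9319/10000
5 5 929/1000
6 6 1101/1250
DF(6y) = 1101/1250 ≈ 0.880800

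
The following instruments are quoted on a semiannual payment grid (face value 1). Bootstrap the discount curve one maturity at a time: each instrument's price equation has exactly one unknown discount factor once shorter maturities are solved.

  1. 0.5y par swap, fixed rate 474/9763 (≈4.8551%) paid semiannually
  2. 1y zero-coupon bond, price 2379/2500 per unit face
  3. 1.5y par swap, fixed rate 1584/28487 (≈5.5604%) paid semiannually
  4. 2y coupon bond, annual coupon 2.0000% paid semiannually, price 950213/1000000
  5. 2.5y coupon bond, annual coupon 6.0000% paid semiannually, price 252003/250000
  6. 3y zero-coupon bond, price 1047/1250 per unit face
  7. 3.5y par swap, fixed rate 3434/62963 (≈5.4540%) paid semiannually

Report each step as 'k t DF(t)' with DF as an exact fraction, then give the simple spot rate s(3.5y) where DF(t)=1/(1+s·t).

1 1/2 9763/10000
2 1 2379/2500
3 3/2 1151/1250
4 2 4563/5000
5 5/2 8691/10000
6 3 1047/1250
7 7/2 8283/10000
s(3.5y) = (1/(8283/10000) − 1)/(7/2) = 3434/57981 ≈ 5.9226%

step 1 [0.5y] swap r/2=237/9763: DF=(1 − 237/9763·(0))/(1+237/9763) = 9763/10000 ≈ 0.976300
step 2 [1y] zero: DF = P = 2379/2500 ≈ 0.951600
step 3 [1.5y] swap r/2=792/28487: DF=(1 − 792/28487·(0.976300+0.951600))/(1+792/28487) = 1151/1250 ≈ 0.920800
step 4 [2y] bond c/2=1/100: DF=(950213/1000000 − 1/100·(0.976300+0.951600+0.920800))/(1+1/100) = 4563/5000 ≈ 0.912600
step 5 [2.5y] bond c/2=3/100: DF=(252003/250000 − 3/100·(0.976300+0.951600+0.920800+0.912600))/(1+3/100) = 8691/10000 ≈ 0.869100
step 6 [3y] zero: DF = P = 1047/1250 ≈ 0.837600
step 7 [3.5y] swap r/2=1717/62963: DF=(1 − 1717/62963·(0.976300+0.951600+0.920800+0.912600+0.869100+0.837600))/(1+1717/62963) = 8283/10000 ≈ 0.828300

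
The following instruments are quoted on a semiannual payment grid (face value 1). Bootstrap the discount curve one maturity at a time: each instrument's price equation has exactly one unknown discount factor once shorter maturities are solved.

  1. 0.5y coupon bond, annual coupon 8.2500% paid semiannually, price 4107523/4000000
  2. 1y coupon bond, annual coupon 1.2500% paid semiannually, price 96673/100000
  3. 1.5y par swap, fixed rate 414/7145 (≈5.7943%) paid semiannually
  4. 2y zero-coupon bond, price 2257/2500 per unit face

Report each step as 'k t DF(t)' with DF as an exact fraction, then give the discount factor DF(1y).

step 1 [0.5y] bond c/2=33/800: DF=(4107523/4000000 − 33/800·(0))/(1+33/800) = 4931/5000 ≈ 0.986200
step 2 [1y] bond c/2=1/160: DF=(96673/100000 − 1/160·(0.986200))/(1+1/160) = 4773/5000 ≈ 0.954600
step 3 [1.5y] swap r/2=207/7145: DF=(1 − 207/7145·(0.986200+0.954600))/(1+207/7145) = 2293/2500 ≈ 0.917200
step 4 [2y] zero: DF = P = 2257/2500 ≈ 0.902800

1 1/2 4931/5000
2 1 4773/5000
3 3/2 2293/2500
4 2 2257/2500
DF(1y) = 4773/5000 ≈ 0.954600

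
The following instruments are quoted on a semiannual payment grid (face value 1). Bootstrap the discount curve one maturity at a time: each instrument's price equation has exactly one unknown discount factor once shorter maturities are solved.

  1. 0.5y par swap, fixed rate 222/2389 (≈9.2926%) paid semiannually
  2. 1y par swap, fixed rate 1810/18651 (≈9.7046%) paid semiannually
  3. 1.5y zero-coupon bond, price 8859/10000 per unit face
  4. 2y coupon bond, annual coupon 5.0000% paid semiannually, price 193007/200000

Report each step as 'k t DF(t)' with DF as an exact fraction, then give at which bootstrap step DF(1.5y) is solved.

1 1/2 2389/2500
2 1 1819/2000
3 3/2 8859/10000
4 2 1093/1250
DF(1.5y) is solved at step 3

step 1 [0.5y] swap r/2=111/2389: DF=(1 − 111/2389·(0))/(1+111/2389) = 2389/2500 ≈ 0.955600
step 2 [1y] swap r/2=905/18651: DF=(1 − 905/18651·(0.955600))/(1+905/18651) = 1819/2000 ≈ 0.909500
step 3 [1.5y] zero: DF = P = 8859/10000 ≈ 0.885900
step 4 [2y] bond c/2=1/40: DF=(193007/200000 − 1/40·(0.955600+0.909500+0.885900))/(1+1/40) = 1093/1250 ≈ 0.874400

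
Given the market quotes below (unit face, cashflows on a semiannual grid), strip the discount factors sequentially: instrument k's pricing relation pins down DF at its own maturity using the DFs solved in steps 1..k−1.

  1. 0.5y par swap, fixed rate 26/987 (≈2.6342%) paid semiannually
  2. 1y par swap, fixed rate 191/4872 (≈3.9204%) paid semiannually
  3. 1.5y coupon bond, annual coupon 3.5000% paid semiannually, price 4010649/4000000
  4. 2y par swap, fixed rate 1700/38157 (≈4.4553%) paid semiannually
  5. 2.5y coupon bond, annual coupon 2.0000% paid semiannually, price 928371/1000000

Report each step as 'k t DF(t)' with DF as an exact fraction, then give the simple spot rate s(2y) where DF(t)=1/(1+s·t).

step 1 [0.5y] swap r/2=13/987: DF=(1 − 13/987·(0))/(1+13/987) = 987/1000 ≈ 0.987000
step 2 [1y] swap r/2=191/9744: DF=(1 − 191/9744·(0.987000))/(1+191/9744) = 4809/5000 ≈ 0.961800
step 3 [1.5y] bond c/2=7/400: DF=(4010649/4000000 − 7/400·(0.987000+0.961800))/(1+7/400) = 9519/10000 ≈ 0.951900
step 4 [2y] swap r/2=850/38157: DF=(1 − 850/38157·(0.987000+0.961800+0.951900))/(1+850/38157) = 183/200 ≈ 0.915000
step 5 [2.5y] bond c/2=1/100: DF=(928371/1000000 − 1/100·(0.987000+0.961800+0.951900+0.915000))/(1+1/100) = 4407/5000 ≈ 0.881400

1 1/2 987/1000
2 1 4809/5000
3 3/2 9519/10000
4 2 183/200
5 5/2 4407/5000
s(2y) = (1/(183/200) − 1)/(2) = 17/366 ≈ 4.6448%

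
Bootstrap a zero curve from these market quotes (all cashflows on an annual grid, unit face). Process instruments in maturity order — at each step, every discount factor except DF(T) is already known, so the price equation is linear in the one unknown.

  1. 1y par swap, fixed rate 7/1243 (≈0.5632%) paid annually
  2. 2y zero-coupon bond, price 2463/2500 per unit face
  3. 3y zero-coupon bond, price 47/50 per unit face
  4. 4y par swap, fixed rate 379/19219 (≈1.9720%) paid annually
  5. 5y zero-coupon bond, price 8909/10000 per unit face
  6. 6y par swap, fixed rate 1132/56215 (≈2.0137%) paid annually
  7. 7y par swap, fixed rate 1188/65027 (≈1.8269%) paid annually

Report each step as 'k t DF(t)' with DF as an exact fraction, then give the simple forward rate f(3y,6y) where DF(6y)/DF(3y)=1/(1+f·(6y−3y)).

1 1 1243/1250
2 2 2463/2500
3 3 47/50
4 4 4621/5000
5 5 8909/10000
6 6 2217/2500
7 7 2203/2500
f(3y,6y) = ((47/50)/(2217/2500) − 1)/(3) = 133/6651 ≈ 1.9997%

step 1 [1y] swap r/1=7/1243: DF=(1 − 7/1243·(0))/(1+7/1243) = 1243/1250 ≈ 0.994400
step 2 [2y] zero: DF = P = 2463/2500 ≈ 0.985200
step 3 [3y] zero: DF = P = 47/50 ≈ 0.940000
step 4 [4y] swap r/1=379/19219: DF=(1 − 379/19219·(0.994400+0.985200+0.940000))/(1+379/19219) = 4621/5000 ≈ 0.924200
step 5 [5y] zero: DF = P = 8909/10000 ≈ 0.890900
step 6 [6y] swap r/1=1132/56215: DF=(1 − 1132/56215·(0.994400+0.985200+0.940000+0.924200+0.890900))/(1+1132/56215) = 2217/2500 ≈ 0.886800
step 7 [7y] swap r/1=1188/65027: DF=(1 − 1188/65027·(0.994400+0.985200+0.940000+0.924200+0.890900+0.886800))/(1+1188/65027) = 2203/2500 ≈ 0.881200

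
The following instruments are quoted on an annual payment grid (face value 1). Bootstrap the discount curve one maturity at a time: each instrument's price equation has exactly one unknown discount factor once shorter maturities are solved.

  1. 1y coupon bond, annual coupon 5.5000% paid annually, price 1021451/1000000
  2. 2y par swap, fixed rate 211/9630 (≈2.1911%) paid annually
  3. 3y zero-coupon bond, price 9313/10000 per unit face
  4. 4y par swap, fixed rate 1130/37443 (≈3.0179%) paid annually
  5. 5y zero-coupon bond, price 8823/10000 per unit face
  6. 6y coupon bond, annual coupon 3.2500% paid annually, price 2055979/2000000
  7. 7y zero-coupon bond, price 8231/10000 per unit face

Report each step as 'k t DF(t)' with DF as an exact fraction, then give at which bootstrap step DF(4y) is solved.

step 1 [1y] bond c/1=11/200: DF=(1021451/1000000 − 11/200·(0))/(1+11/200) = 4841/5000 ≈ 0.968200
step 2 [2y] swap r/1=211/9630: DF=(1 − 211/9630·(0.968200))/(1+211/9630) = 4789/5000 ≈ 0.957800
step 3 [3y] zero: DF = P = 9313/10000 ≈ 0.931300
step 4 [4y] swap r/1=1130/37443: DF=(1 − 1130/37443·(0.968200+0.957800+0.931300))/(1+1130/37443) = 887/1000 ≈ 0.887000
step 5 [5y] zero: DF = P = 8823/10000 ≈ 0.882300
step 6 [6y] bond c/1=13/400: DF=(2055979/2000000 − 13/400·(0.968200+0.957800+0.931300+0.887000+0.882300))/(1+13/400) = 17/20 ≈ 0.850000
step 7 [7y] zero: DF = P = 8231/10000 ≈ 0.823100

1 1 4841/5000
2 2 4789/5000
3 3 9313/10000
4 4 887/1000
5 5 8823/10000
6 6 17/20
7 7 8231/10000
DF(4y) is solved at step 4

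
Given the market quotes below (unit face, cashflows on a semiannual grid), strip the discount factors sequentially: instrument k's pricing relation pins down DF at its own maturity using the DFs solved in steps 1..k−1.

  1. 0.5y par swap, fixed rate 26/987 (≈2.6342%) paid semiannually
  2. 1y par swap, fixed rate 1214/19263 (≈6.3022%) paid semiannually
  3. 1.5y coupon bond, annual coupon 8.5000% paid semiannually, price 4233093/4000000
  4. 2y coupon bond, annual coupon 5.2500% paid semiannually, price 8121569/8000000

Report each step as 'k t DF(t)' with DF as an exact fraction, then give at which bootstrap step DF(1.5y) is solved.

step 1 [0.5y] swap r/2=13/987: DF=(1 − 13/987·(0))/(1+13/987) = 987/1000 ≈ 0.987000
step 2 [1y] swap r/2=607/19263: DF=(1 − 607/19263·(0.987000))/(1+607/19263) = 9393/10000 ≈ 0.939300
step 3 [1.5y] bond c/2=17/400: DF=(4233093/4000000 − 17/400·(0.987000+0.939300))/(1+17/400) = 4683/5000 ≈ 0.936600
step 4 [2y] bond c/2=21/800: DF=(8121569/8000000 − 21/800·(0.987000+0.939300+0.936600))/(1+21/800) = 229/250 ≈ 0.916000

1 1/2 987/1000
2 1 9393/10000
3 3/2 4683/5000
4 2 229/250
DF(1.5y) is solved at step 3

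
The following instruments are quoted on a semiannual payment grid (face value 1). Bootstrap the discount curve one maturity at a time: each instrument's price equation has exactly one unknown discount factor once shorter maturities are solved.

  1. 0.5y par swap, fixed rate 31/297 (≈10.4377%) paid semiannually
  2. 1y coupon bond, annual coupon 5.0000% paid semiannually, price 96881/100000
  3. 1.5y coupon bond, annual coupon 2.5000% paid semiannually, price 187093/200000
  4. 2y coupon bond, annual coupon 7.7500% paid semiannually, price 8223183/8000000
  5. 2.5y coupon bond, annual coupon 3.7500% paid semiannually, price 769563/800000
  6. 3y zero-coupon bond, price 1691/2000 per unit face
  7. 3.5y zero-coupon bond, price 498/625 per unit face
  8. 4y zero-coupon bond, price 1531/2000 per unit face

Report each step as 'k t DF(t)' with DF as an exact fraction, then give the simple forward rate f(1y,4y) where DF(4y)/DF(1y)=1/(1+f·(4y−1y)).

step 1 [0.5y] swap r/2=31/594: DF=(1 − 31/594·(0))/(1+31/594) = 594/625 ≈ 0.950400
step 2 [1y] bond c/2=1/40: DF=(96881/100000 − 1/40·(0.950400))/(1+1/40) = 461/500 ≈ 0.922000
step 3 [1.5y] bond c/2=1/80: DF=(187093/200000 − 1/80·(0.950400+0.922000))/(1+1/80) = 563/625 ≈ 0.900800
step 4 [2y] bond c/2=31/800: DF=(8223183/8000000 − 31/800·(0.950400+0.922000+0.900800))/(1+31/800) = 8861/10000 ≈ 0.886100
step 5 [2.5y] bond c/2=3/160: DF=(769563/800000 − 3/160·(0.950400+0.922000+0.900800+0.886100))/(1+3/160) = 8769/10000 ≈ 0.876900
step 6 [3y] zero: DF = P = 1691/2000 ≈ 0.845500
step 7 [3.5y] zero: DF = P = 498/625 ≈ 0.796800
step 8 [4y] zero: DF = P = 1531/2000 ≈ 0.765500

1 1/2 594/625
2 1 461/500
3 3/2 563/625
4 2 8861/10000
5 5/2 8769/10000
6 3 1691/2000
7 7/2 498/625
8 4 1531/2000
f(1y,4y) = ((461/500)/(1531/2000) − 1)/(3) = 313/4593 ≈ 6.8147%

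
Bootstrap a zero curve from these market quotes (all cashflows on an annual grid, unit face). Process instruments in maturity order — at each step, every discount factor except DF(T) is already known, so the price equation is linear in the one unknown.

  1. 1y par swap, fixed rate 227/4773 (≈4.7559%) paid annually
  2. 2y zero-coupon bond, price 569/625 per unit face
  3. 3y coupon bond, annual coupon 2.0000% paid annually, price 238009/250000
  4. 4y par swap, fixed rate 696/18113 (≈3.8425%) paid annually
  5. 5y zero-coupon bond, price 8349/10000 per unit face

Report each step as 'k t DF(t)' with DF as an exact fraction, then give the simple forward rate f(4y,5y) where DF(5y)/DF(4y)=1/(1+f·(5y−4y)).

1 1 4773/5000
2 2 569/625
3 3 1121/1250
4 4 538/625
5 5 8349/10000
f(4y,5y) = ((538/625)/(8349/10000) − 1)/(1) = 259/8349 ≈ 3.1022%

step 1 [1y] swap r/1=227/4773: DF=(1 − 227/4773·(0))/(1+227/4773) = 4773/5000 ≈ 0.954600
step 2 [2y] zero: DF = P = 569/625 ≈ 0.910400
step 3 [3y] bond c/1=1/50: DF=(238009/250000 − 1/50·(0.954600+0.910400))/(1+1/50) = 1121/1250 ≈ 0.896800
step 4 [4y] swap r/1=696/18113: DF=(1 − 696/18113·(0.954600+0.910400+0.896800))/(1+696/18113) = 538/625 ≈ 0.860800
step 5 [5y] zero: DF = P = 8349/10000 ≈ 0.834900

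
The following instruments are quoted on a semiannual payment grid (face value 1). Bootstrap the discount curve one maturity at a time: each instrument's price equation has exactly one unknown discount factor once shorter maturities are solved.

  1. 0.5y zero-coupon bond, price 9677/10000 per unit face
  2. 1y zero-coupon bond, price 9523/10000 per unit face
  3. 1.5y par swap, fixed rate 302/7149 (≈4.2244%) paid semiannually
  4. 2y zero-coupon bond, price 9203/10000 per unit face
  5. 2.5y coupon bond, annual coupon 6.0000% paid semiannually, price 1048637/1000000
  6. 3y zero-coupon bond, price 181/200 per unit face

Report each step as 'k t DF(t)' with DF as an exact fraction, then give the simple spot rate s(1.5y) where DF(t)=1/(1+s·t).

step 1 [0.5y] zero: DF = P = 9677/10000 ≈ 0.967700
step 2 [1y] zero: DF = P = 9523/10000 ≈ 0.952300
step 3 [1.5y] swap r/2=151/7149: DF=(1 − 151/7149·(0.967700+0.952300))/(1+151/7149) = 2349/2500 ≈ 0.939600
step 4 [2y] zero: DF = P = 9203/10000 ≈ 0.920300
step 5 [2.5y] bond c/2=3/100: DF=(1048637/1000000 − 3/100·(0.967700+0.952300+0.939600+0.920300))/(1+3/100) = 227/250 ≈ 0.908000
step 6 [3y] zero: DF = P = 181/200 ≈ 0.905000

1 1/2 9677/10000
2 1 9523/10000
3 3/2 2349/2500
4 2 9203/10000
5 5/2 227/250
6 3 181/200
s(1.5y) = (1/(2349/2500) − 1)/(3/2) = 302/7047 ≈ 4.2855%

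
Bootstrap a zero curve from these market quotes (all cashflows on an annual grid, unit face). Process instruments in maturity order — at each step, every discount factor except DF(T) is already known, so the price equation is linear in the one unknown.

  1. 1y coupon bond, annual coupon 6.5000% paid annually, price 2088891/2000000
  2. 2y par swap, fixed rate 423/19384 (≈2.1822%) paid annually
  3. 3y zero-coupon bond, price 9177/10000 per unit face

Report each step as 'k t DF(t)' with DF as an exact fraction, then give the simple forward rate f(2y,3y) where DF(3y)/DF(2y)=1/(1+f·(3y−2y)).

step 1 [1y] bond c/1=13/200: DF=(2088891/2000000 − 13/200·(0))/(1+13/200) = 9807/10000 ≈ 0.980700
step 2 [2y] swap r/1=423/19384: DF=(1 − 423/19384·(0.980700))/(1+423/19384) = 9577/10000 ≈ 0.957700
step 3 [3y] zero: DF = P = 9177/10000 ≈ 0.917700

1 1 9807/10000
2 2 9577/10000
3 3 9177/10000
f(2y,3y) = ((9577/10000)/(9177/10000) − 1)/(1) = 400/9177 ≈ 4.3587%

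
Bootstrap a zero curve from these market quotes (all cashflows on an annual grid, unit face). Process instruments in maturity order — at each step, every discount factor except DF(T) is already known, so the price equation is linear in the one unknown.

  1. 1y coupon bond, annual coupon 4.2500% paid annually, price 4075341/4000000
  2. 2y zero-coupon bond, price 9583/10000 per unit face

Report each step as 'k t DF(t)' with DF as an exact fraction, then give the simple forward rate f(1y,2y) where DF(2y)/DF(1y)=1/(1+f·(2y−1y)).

step 1 [1y] bond c/1=17/400: DF=(4075341/4000000 − 17/400·(0))/(1+17/400) = 9773/10000 ≈ 0.977300
step 2 [2y] zero: DF = P = 9583/10000 ≈ 0.958300

1 1 9773/10000
2 2 9583/10000
f(1y,2y) = ((9773/10000)/(9583/10000) − 1)/(1) = 190/9583 ≈ 1.9827%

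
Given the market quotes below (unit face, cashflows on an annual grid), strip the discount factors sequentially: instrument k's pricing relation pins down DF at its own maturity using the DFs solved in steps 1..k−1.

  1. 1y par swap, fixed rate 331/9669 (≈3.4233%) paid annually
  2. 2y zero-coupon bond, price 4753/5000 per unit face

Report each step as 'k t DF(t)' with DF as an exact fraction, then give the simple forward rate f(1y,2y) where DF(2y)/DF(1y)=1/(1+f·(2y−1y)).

1 1 9669/10000
2 2 4753/5000
f(1y,2y) = ((9669/10000)/(4753/5000) − 1)/(1) = 163/9506 ≈ 1.7147%

step 1 [1y] swap r/1=331/9669: DF=(1 − 331/9669·(0))/(1+331/9669) = 9669/10000 ≈ 0.966900
step 2 [2y] zero: DF = P = 4753/5000 ≈ 0.950600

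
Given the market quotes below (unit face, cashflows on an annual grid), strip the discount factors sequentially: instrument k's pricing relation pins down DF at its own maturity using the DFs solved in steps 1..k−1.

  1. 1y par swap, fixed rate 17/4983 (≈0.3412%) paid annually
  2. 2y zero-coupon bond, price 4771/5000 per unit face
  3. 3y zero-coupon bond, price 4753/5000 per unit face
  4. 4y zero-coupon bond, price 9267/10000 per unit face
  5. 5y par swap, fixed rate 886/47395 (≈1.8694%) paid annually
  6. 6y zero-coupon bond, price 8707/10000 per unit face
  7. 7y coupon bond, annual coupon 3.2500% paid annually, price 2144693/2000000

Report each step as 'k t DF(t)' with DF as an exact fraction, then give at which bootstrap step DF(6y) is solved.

step 1 [1y] swap r/1=17/4983: DF=(1 − 17/4983·(0))/(1+17/4983) = 4983/5000 ≈ 0.996600
step 2 [2y] zero: DF = P = 4771/5000 ≈ 0.954200
step 3 [3y] zero: DF = P = 4753/5000 ≈ 0.950600
step 4 [4y] zero: DF = P = 9267/10000 ≈ 0.926700
step 5 [5y] swap r/1=886/47395: DF=(1 − 886/47395·(0.996600+0.954200+0.950600+0.926700))/(1+886/47395) = 4557/5000 ≈ 0.911400
step 6 [6y] zero: DF = P = 8707/10000 ≈ 0.870700
step 7 [7y] bond c/1=13/400: DF=(2144693/2000000 − 13/400·(0.996600+0.954200+0.950600+0.926700+0.911400+0.870700))/(1+13/400) = 431/500 ≈ 0.862000

1 1 4983/5000
2 2 4771/5000
3 3 4753/5000
4 4 9267/10000
5 5 4557/5000
6 6 8707/10000
7 7 431/500
DF(6y) is solved at step 6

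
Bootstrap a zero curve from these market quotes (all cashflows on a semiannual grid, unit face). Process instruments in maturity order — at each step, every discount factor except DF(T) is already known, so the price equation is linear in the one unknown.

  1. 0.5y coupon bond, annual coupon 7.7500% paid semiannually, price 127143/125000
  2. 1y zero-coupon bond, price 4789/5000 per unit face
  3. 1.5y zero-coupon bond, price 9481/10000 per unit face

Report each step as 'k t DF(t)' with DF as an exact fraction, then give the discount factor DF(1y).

1 1/2 612/625
2 1 4789/5000
3 3/2 9481/10000
DF(1y) = 4789/5000 ≈ 0.957800

step 1 [0.5y] bond c/2=31/800: DF=(127143/125000 − 31/800·(0))/(1+31/800) = 612/625 ≈ 0.979200
step 2 [1y] zero: DF = P = 4789/5000 ≈ 0.957800
step 3 [1.5y] zero: DF = P = 9481/10000 ≈ 0.948100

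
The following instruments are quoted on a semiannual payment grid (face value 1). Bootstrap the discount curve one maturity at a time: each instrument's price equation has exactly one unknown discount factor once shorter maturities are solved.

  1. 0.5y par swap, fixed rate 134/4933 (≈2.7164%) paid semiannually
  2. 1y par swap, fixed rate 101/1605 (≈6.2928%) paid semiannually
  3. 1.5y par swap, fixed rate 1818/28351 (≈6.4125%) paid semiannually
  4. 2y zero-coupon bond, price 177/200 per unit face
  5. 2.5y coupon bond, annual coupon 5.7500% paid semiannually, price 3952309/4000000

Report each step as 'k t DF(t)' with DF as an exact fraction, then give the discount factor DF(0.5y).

1 1/2 4933/5000
2 1 4697/5000
3 3/2 9091/10000
4 2 177/200
5 5/2 1713/2000
DF(0.5y) = 4933/5000 ≈ 0.986600

step 1 [0.5y] swap r/2=67/4933: DF=(1 − 67/4933·(0))/(1+67/4933) = 4933/5000 ≈ 0.986600
step 2 [1y] swap r/2=101/3210: DF=(1 − 101/3210·(0.986600))/(1+101/3210) = 4697/5000 ≈ 0.939400
step 3 [1.5y] swap r/2=909/28351: DF=(1 − 909/28351·(0.986600+0.939400))/(1+909/28351) = 9091/10000 ≈ 0.909100
step 4 [2y] zero: DF = P = 177/200 ≈ 0.885000
step 5 [2.5y] bond c/2=23/800: DF=(3952309/4000000 − 23/800·(0.986600+0.939400+0.909100+0.885000))/(1+23/800) = 1713/2000 ≈ 0.856500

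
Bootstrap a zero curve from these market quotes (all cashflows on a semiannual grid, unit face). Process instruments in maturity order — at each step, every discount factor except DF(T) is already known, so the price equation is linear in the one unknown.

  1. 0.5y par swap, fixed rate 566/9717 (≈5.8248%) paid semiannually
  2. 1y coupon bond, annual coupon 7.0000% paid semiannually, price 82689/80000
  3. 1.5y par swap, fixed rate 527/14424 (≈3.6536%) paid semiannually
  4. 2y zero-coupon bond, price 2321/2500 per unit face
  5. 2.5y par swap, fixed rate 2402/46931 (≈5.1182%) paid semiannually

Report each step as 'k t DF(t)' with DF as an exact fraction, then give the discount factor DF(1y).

1 1/2 9717/10000
2 1 4829/5000
3 3/2 9473/10000
4 2 2321/2500
5 5/2 8799/10000
DF(1y) = 4829/5000 ≈ 0.965800

step 1 [0.5y] swap r/2=283/9717: DF=(1 − 283/9717·(0))/(1+283/9717) = 9717/10000 ≈ 0.971700
step 2 [1y] bond c/2=7/200: DF=(82689/80000 − 7/200·(0.971700))/(1+7/200) = 4829/5000 ≈ 0.965800
step 3 [1.5y] swap r/2=527/28848: DF=(1 − 527/28848·(0.971700+0.965800))/(1+527/28848) = 9473/10000 ≈ 0.947300
step 4 [2y] zero: DF = P = 2321/2500 ≈ 0.928400
step 5 [2.5y] swap r/2=1201/46931: DF=(1 − 1201/46931·(0.971700+0.965800+0.947300+0.928400))/(1+1201/46931) = 8799/10000 ≈ 0.879900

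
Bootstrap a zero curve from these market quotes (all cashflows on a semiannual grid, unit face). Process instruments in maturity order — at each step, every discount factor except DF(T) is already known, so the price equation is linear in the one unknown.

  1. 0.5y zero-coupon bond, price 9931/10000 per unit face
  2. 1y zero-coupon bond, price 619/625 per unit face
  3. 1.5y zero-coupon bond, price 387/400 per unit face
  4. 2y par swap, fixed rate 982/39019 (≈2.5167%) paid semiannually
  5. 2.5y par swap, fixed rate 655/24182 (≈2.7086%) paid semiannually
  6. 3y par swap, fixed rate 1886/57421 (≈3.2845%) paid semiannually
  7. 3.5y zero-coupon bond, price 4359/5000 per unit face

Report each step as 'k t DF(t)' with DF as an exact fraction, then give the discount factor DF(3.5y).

step 1 [0.5y] zero: DF = P = 9931/10000 ≈ 0.993100
step 2 [1y] zero: DF = P = 619/625 ≈ 0.990400
step 3 [1.5y] zero: DF = P = 387/400 ≈ 0.967500
step 4 [2y] swap r/2=491/39019: DF=(1 − 491/39019·(0.993100+0.990400+0.967500))/(1+491/39019) = 9509/10000 ≈ 0.950900
step 5 [2.5y] swap r/2=655/48364: DF=(1 − 655/48364·(0.993100+0.990400+0.967500+0.950900))/(1+655/48364) = 1869/2000 ≈ 0.934500
step 6 [3y] swap r/2=943/57421: DF=(1 − 943/57421·(0.993100+0.990400+0.967500+0.950900+0.934500))/(1+943/57421) = 9057/10000 ≈ 0.905700
step 7 [3.5y] zero: DF = P = 4359/5000 ≈ 0.871800

1 1/2 9931/10000
2 1 619/625
3 3/2 387/400
4 2 9509/10000
5 5/2 1869/2000
6 3 9057/10000
7 7/2 4359/5000
DF(3.5y) = 4359/5000 ≈ 0.871800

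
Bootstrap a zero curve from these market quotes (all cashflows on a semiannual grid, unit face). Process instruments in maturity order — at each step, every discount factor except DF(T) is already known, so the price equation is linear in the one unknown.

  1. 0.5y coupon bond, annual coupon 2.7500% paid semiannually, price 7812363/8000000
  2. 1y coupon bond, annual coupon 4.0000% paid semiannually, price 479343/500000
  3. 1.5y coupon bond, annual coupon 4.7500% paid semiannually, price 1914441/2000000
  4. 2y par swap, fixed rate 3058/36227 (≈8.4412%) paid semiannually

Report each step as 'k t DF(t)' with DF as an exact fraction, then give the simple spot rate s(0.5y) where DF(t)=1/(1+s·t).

1 1/2 9633/10000
2 1 921/1000
3 3/2 8913/10000
4 2 8471/10000
s(0.5y) = (1/(9633/10000) − 1)/(1/2) = 734/9633 ≈ 7.6196%

step 1 [0.5y] bond c/2=11/800: DF=(7812363/8000000 − 11/800·(0))/(1+11/800) = 9633/10000 ≈ 0.963300
step 2 [1y] bond c/2=1/50: DF=(479343/500000 − 1/50·(0.963300))/(1+1/50) = 921/1000 ≈ 0.921000
step 3 [1.5y] bond c/2=19/800: DF=(1914441/2000000 − 19/800·(0.963300+0.921000))/(1+19/800) = 8913/10000 ≈ 0.891300
step 4 [2y] swap r/2=1529/36227: DF=(1 − 1529/36227·(0.963300+0.921000+0.891300))/(1+1529/36227) = 8471/10000 ≈ 0.847100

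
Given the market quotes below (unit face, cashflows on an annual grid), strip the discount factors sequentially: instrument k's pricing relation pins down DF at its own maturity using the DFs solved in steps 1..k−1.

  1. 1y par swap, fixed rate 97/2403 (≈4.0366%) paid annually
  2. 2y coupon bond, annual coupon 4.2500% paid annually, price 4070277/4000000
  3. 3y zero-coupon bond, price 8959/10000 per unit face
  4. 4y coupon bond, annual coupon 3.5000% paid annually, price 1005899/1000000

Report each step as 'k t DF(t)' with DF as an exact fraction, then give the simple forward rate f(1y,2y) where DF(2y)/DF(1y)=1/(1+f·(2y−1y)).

step 1 [1y] swap r/1=97/2403: DF=(1 − 97/2403·(0))/(1+97/2403) = 2403/2500 ≈ 0.961200
step 2 [2y] bond c/1=17/400: DF=(4070277/4000000 − 17/400·(0.961200))/(1+17/400) = 9369/10000 ≈ 0.936900
step 3 [3y] zero: DF = P = 8959/10000 ≈ 0.895900
step 4 [4y] bond c/1=7/200: DF=(1005899/1000000 − 7/200·(0.961200+0.936900+0.895900))/(1+7/200) = 4387/5000 ≈ 0.877400

1 1 2403/2500
2 2 9369/10000
3 3 8959/10000
4 4 4387/5000
f(1y,2y) = ((2403/2500)/(9369/10000) − 1)/(1) = 9/347 ≈ 2.5937%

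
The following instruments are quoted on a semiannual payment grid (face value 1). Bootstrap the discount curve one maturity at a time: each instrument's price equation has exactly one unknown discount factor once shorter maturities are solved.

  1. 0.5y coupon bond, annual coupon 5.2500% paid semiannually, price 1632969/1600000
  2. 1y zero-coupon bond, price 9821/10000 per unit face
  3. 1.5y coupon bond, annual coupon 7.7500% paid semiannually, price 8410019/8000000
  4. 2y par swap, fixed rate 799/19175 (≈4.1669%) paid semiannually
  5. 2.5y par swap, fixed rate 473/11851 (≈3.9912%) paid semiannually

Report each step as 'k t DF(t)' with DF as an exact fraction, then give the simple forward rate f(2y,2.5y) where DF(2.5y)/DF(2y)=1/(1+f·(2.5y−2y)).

step 1 [0.5y] bond c/2=21/800: DF=(1632969/1600000 − 21/800·(0))/(1+21/800) = 1989/2000 ≈ 0.994500
step 2 [1y] zero: DF = P = 9821/10000 ≈ 0.982100
step 3 [1.5y] bond c/2=31/800: DF=(8410019/8000000 − 31/800·(0.994500+0.982100))/(1+31/800) = 9383/10000 ≈ 0.938300
step 4 [2y] swap r/2=799/38350: DF=(1 − 799/38350·(0.994500+0.982100+0.938300))/(1+799/38350) = 9201/10000 ≈ 0.920100
step 5 [2.5y] swap r/2=473/23702: DF=(1 − 473/23702·(0.994500+0.982100+0.938300+0.920100))/(1+473/23702) = 4527/5000 ≈ 0.905400

1 1/2 1989/2000
2 1 9821/10000
3 3/2 9383/10000
4 2 9201/10000
5 5/2 4527/5000
f(2y,2.5y) = ((9201/10000)/(4527/5000) − 1)/(1/2) = 49/1509 ≈ 3.2472%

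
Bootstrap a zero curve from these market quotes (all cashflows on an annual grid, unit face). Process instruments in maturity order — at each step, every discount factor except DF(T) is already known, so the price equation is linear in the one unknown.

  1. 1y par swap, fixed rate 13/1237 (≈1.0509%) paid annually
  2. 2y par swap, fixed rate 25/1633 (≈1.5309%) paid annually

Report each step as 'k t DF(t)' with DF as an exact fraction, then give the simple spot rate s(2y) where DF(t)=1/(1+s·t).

1 1 1237/1250
2 2 97/100
s(2y) = (1/(97/100) − 1)/(2) = 3/194 ≈ 1.5464%

step 1 [1y] swap r/1=13/1237: DF=(1 − 13/1237·(0))/(1+13/1237) = 1237/1250 ≈ 0.989600
step 2 [2y] swap r/1=25/1633: DF=(1 − 25/1633·(0.989600))/(1+25/1633) = 97/100 ≈ 0.970000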